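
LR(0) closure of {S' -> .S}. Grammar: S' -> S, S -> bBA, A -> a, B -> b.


Start: S' -> .S
For each item with dot before a nonterminal B, add B -> .γ for every B-production
Closure: [S' -> .S, S -> .bBA]


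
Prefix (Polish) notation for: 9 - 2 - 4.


left-to-right (same/higher precedence on left): tree is (- (- 9 2) 4)
Prefix: - - 9 2 4


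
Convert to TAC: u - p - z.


Break into single-operator statements:
t1 = u - p
t2 = t1 - z


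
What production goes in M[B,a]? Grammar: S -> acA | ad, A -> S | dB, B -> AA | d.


For [B, a]: 'a' ∈ FIRST(AA)
Entry: B -> AA


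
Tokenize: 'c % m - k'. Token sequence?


Scan left to right, longest-match per lexeme
Tokens: ID(c), OP(%), ID(m), OP(-), ID(k)


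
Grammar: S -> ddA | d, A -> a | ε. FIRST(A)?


Per alternative of A: FIRST(a) = {a}; FIRST(ε) = {ε}
FIRST(A) = {a, ε}


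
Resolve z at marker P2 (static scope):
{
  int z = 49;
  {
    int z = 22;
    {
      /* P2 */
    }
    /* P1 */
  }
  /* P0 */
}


P2's block does not declare z; resolves to the enclosing declaration at depth 1
z = 22


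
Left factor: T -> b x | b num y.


Common prefix: 'b'
Factored: T -> b T', T' -> x | num y


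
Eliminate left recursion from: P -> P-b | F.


Left-recursive alternatives: P-b; non-recursive: F
Introduce P': P -> FP', P' -> -bP' | ε


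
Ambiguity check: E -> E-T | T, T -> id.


precedence layered via separate nonterminal T: deterministic
Unambiguous


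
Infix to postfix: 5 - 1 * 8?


* has higher precedence, evaluate 1*8 first
Postfix: 5 1 8 * -


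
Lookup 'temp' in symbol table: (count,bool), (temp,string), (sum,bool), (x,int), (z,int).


Lookup 'temp' → type string


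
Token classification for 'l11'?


Pattern: letter/underscore followed by alphanumerics, not a keyword
Type: IDENTIFIER


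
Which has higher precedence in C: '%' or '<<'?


'%' is multiplicative (level 10); '<<' is shift (level 8)
Higher level binds tighter
'%' has higher precedence than '<<'


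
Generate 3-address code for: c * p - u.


Break into single-operator statements:
t1 = c * p
t2 = t1 - u


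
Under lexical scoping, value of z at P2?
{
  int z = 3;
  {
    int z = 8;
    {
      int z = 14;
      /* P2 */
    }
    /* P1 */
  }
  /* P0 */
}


z declared in the same block as P2
z = 14


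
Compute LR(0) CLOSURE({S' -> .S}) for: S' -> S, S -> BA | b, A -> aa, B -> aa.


Start: S' -> .S
For each item with dot before a nonterminal B, add B -> .γ for every B-production
Closure: [S' -> .S, S -> .BA, S -> .b, B -> .aa]


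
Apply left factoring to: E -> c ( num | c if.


Common prefix: 'c'
Factored: E -> c E', E' -> ( num | if


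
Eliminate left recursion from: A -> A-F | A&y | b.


Left-recursive alternatives: A-F, A&y; non-recursive: b
Introduce A': A -> bA', A' -> -FA' | &yA' | ε


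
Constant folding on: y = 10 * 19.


10 * 19 = 190 at compile time
Optimized: y = 190


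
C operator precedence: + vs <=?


'+' is additive (level 9); '<=' is relational (level 7)
Higher level binds tighter
'+' has higher precedence than '<='


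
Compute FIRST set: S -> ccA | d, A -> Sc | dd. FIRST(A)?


Per alternative of A: FIRST(Sc) = {c, d}; FIRST(dd) = {d}
FIRST(A) = {c, d}


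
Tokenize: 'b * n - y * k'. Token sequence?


Scan left to right, longest-match per lexeme
Tokens: ID(b), OP(*), ID(n), OP(-), ID(y), OP(*), ID(k)


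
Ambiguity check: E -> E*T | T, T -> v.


precedence layered via separate nonterminal T: deterministic
Unambiguous


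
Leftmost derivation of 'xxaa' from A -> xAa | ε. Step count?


Derivation: A => xAa => xxAaa => xxaa
Steps: 3


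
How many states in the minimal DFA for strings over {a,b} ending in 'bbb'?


Track the longest suffix of input matching a prefix of 'bbb': 4 classes (prefixes of length 0..3)
Minimal DFA: 4 states


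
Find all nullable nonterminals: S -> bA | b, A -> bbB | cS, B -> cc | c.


A nonterminal is nullable iff some alternative derives ε (directly, or every symbol in it is nullable)
Nullable: {}


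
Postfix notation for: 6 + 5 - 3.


Left to right (same or higher precedence on left)
Postfix: 6 5 + 3 -


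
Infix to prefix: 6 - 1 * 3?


'*' binds tighter: tree is (- 6 (* 1 3))
Prefix: - 6 * 1 3


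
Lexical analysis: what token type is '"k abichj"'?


Pattern: double-quoted sequence
Type: STRING_LITERAL


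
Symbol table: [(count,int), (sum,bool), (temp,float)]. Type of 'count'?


Lookup 'count' → type int


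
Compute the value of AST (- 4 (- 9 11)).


Evaluate inner: (- 9 11) = -2
Evaluate root: (- 4 -2) = 6
Result: 6


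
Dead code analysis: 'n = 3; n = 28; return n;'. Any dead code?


first assignment to n is overwritten before any read
Dead: 'n = 3'


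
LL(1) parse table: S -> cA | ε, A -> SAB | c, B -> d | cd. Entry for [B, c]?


For [B, c]: 'c' ∈ FIRST(cd)
Entry: B -> cd


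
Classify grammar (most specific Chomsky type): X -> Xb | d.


Left-linear: every RHS is a terminal or one nonterminal followed by a terminal
Classification: Type 3 (Regular)


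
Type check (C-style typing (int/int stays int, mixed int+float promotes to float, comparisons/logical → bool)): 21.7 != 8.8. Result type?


Operand types: float != float
Rule: comparison yields bool
Result type: bool


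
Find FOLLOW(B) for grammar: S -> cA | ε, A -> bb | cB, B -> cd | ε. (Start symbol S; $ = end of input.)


$ ∈ FOLLOW(S). For each A -> αBβ: add FIRST(β)\{ε} to FOLLOW(B); if β nullable, add FOLLOW(A).
FOLLOW(B) = {$}


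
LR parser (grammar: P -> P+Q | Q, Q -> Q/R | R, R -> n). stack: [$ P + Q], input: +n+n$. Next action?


handle 'P+Q' on top; lookahead ∈ FOLLOW(P) = {+, $}
Action: reduce (P -> P+Q)


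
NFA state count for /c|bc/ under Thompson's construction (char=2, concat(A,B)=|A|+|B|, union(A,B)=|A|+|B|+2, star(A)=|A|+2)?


Syntax tree has 3 char leaf(s), 1 union(s), 0 star(s)
chars contribute 3×2 = 6; each union adds +2; each star adds +2
Total: 6 + 2 + 0 = 8 states


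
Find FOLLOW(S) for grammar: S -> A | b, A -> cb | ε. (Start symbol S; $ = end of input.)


$ ∈ FOLLOW(S). For each A -> αBβ: add FIRST(β)\{ε} to FOLLOW(B); if β nullable, add FOLLOW(A).
FOLLOW(S) = {$}


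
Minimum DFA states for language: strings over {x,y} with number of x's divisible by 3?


Track (count of x) mod 3: states 0..2, accept at 0
Minimal DFA: 3 states


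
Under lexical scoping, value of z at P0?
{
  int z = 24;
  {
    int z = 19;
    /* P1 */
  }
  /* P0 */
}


z declared in the same block as P0
z = 24


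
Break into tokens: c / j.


Scan left to right, longest-match per lexeme
Tokens: ID(c), OP(/), ID(j)


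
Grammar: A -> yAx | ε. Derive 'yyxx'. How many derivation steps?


Derivation: A => yAx => yyAxx => yyxx
Steps: 3


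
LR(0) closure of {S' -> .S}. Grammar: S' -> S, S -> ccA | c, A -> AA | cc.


Start: S' -> .S
For each item with dot before a nonterminal B, add B -> .γ for every B-production
Closure: [S' -> .S, S -> .ccA, S -> .c]


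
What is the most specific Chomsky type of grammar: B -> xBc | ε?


Single nonterminal LHS, but x^n c^n is not regular
Classification: Type 2 (Context-Free)


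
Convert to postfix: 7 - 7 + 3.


Left to right (same or higher precedence on left)
Postfix: 7 7 - 3 +


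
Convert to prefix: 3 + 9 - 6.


left-to-right (same/higher precedence on left): tree is (- (+ 3 9) 6)
Prefix: - + 3 9 6


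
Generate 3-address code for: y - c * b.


Break into single-operator statements:
t1 = c * b
t2 = y - t1


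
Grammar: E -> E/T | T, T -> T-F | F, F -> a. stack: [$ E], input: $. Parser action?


start symbol E on stack, input exhausted
Action: accept


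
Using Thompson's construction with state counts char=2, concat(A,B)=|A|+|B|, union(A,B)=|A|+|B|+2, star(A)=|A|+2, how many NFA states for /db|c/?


Syntax tree has 3 char leaf(s), 1 union(s), 0 star(s)
chars contribute 3×2 = 6; each union adds +2; each star adds +2
Total: 6 + 2 + 0 = 8 states


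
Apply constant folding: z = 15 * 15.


15 * 15 = 225 at compile time
Optimized: z = 225


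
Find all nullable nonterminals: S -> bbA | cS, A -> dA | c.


A nonterminal is nullable iff some alternative derives ε (directly, or every symbol in it is nullable)
Nullable: {}


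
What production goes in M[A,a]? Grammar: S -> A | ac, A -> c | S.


For [A, a]: 'a' ∈ FIRST(S)
Entry: A -> S


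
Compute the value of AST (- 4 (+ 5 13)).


Evaluate inner: (+ 5 13) = 18
Evaluate root: (- 4 18) = -14
Result: -14


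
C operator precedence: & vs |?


'&' is bitwise AND (level 5); '|' is bitwise OR (level 3)
Higher level binds tighter
'&' has higher precedence than '|'


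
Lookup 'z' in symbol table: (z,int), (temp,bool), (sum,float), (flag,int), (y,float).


Lookup 'z' → type int


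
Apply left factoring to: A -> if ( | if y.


Common prefix: 'if'
Factored: A -> if A', A' -> ( | y


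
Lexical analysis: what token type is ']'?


Pattern: delimiter/punctuation
Type: PUNCTUATION


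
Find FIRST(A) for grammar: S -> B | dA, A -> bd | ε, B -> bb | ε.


Per alternative of A: FIRST(bd) = {b}; FIRST(ε) = {ε}
FIRST(A) = {b, ε}


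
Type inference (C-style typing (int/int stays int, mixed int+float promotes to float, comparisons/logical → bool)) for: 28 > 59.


Operand types: int > int
Rule: comparison yields bool
Result type: bool


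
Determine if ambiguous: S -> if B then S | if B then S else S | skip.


dangling else: 'if B then if B then skip else skip' parses two ways
Ambiguous


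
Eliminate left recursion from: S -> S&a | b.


Left-recursive alternatives: S&a; non-recursive: b
Introduce S': S -> bS', S' -> &aS' | ε


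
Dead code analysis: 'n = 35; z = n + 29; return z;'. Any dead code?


n is read by z's definition; z is returned
No dead code


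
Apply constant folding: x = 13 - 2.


13 - 2 = 11 at compile time
Optimized: x = 11


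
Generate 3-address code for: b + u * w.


Break into single-operator statements:
t1 = u * w
t2 = b + t1


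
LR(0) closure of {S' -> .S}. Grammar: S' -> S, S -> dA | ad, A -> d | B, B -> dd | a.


Start: S' -> .S
For each item with dot before a nonterminal B, add B -> .γ for every B-production
Closure: [S' -> .S, S -> .dA, S -> .ad]


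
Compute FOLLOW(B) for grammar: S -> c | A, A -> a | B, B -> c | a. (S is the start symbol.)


$ ∈ FOLLOW(S). For each A -> αBβ: add FIRST(β)\{ε} to FOLLOW(B); if β nullable, add FOLLOW(A).
FOLLOW(B) = {$}


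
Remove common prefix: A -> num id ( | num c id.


Common prefix: 'num'
Factored: A -> num A', A' -> id ( | c id


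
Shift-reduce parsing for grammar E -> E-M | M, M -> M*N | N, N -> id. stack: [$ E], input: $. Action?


start symbol E on stack, input exhausted
Action: accept


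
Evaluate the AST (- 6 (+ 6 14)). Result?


Evaluate inner: (+ 6 14) = 20
Evaluate root: (- 6 20) = -14
Result: -14


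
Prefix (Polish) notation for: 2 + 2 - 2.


left-to-right (same/higher precedence on left): tree is (- (+ 2 2) 2)
Prefix: - + 2 2 2


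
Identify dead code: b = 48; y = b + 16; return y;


b is read by y's definition; y is returned
No dead code


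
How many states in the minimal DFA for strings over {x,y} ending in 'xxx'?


Track the longest suffix of input matching a prefix of 'xxx': 4 classes (prefixes of length 0..3)
Minimal DFA: 4 states


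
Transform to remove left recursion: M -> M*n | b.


Left-recursive alternatives: M*n; non-recursive: b
Introduce M': M -> bM', M' -> *nM' | ε


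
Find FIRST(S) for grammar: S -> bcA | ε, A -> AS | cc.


Per alternative of S: FIRST(bcA) = {b}; FIRST(ε) = {ε}
FIRST(S) = {b, ε}


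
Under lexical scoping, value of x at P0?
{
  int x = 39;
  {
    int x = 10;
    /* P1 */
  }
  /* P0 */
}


x declared in the same block as P0
x = 39


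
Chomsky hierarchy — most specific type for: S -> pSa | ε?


Single nonterminal LHS, but p^n a^n is not regular
Classification: Type 2 (Context-Free)


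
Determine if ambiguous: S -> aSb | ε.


balanced a^n…b^n: each string has a unique parse
Unambiguous


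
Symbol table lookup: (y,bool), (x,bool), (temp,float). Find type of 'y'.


Lookup 'y' → type bool


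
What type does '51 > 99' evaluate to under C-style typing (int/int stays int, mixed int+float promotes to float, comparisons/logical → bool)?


Operand types: int > int
Rule: comparison yields bool
Result type: bool


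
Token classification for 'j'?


Pattern: letter/underscore followed by alphanumerics, not a keyword
Type: IDENTIFIER


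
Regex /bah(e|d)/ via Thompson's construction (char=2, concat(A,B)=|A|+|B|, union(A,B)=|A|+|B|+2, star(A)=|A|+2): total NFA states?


Syntax tree has 5 char leaf(s), 1 union(s), 0 star(s)
chars contribute 5×2 = 10; each union adds +2; each star adds +2
Total: 10 + 2 + 0 = 12 states


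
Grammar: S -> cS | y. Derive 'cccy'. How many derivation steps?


Derivation: S => cS => ccS => cccS => cccy
Steps: 4


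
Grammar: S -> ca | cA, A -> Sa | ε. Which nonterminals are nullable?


A nonterminal is nullable iff some alternative derives ε (directly, or every symbol in it is nullable)
Nullable: {A}


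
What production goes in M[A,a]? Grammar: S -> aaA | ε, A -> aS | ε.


For [A, a]: 'a' ∈ FIRST(aS)
Entry: A -> aS


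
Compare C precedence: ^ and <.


'<' is relational (level 7); '^' is bitwise XOR (level 4)
Higher level binds tighter
'<' has higher precedence than '^'


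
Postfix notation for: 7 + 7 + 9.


Left to right (same or higher precedence on left)
Postfix: 7 7 + 9 +


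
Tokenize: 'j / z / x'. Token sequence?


Scan left to right, longest-match per lexeme
Tokens: ID(j), OP(/), ID(z), OP(/), ID(x)


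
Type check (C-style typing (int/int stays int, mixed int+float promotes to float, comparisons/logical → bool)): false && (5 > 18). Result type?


Operand types: bool && bool
Rule: logical operators take bool operands and yield bool
Result type: bool


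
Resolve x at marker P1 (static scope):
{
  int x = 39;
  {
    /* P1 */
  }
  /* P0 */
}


P1's block does not declare x; resolves to the enclosing declaration at depth 0
x = 39


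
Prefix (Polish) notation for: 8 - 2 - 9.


left-to-right (same/higher precedence on left): tree is (- (- 8 2) 9)
Prefix: - - 8 2 9


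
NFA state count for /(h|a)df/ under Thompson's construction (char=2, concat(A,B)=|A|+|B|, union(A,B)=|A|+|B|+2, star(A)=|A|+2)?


Syntax tree has 4 char leaf(s), 1 union(s), 0 star(s)
chars contribute 4×2 = 8; each union adds +2; each star adds +2
Total: 8 + 2 + 0 = 10 states


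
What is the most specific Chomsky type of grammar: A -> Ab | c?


Left-linear: every RHS is a terminal or one nonterminal followed by a terminal
Classification: Type 3 (Regular)


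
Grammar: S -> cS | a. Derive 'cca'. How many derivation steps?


Derivation: S => cS => ccS => cca
Steps: 3


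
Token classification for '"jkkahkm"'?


Pattern: double-quoted sequence
Type: STRING_LITERAL


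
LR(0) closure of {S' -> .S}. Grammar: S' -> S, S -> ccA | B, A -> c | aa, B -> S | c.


Start: S' -> .S
For each item with dot before a nonterminal B, add B -> .γ for every B-production
Closure: [S' -> .S, S -> .ccA, S -> .B, B -> .S, B -> .c]


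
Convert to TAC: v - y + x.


Break into single-operator statements:
t1 = v - y
t2 = t1 + x


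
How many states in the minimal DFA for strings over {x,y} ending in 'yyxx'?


Track the longest suffix of input matching a prefix of 'yyxx': 5 classes (prefixes of length 0..4)
Minimal DFA: 5 states


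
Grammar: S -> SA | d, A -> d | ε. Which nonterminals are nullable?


A nonterminal is nullable iff some alternative derives ε (directly, or every symbol in it is nullable)
Nullable: {A}


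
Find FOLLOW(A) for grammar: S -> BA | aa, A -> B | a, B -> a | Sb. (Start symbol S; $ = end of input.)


$ ∈ FOLLOW(S). For each A -> αBβ: add FIRST(β)\{ε} to FOLLOW(B); if β nullable, add FOLLOW(A).
FOLLOW(A) = {$, b}


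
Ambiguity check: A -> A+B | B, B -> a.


precedence layered via separate nonterminal B: deterministic
Unambiguous


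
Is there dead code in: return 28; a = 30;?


statement follows a return and is unreachable
Dead: 'a = 30'


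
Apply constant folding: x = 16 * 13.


16 * 13 = 208 at compile time
Optimized: x = 208


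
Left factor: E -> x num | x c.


Common prefix: 'x'
Factored: E -> x E', E' -> num | c


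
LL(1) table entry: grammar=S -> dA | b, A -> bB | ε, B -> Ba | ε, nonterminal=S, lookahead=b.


For [S, b]: 'b' ∈ FIRST(b)
Entry: S -> b


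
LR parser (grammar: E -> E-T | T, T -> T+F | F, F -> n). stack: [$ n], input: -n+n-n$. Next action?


'n' on top is the handle for F -> n
Action: reduce (F -> n)


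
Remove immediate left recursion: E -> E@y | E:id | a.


Left-recursive alternatives: E@y, E:id; non-recursive: a
Introduce E': E -> aE', E' -> @yE' | :idE' | ε


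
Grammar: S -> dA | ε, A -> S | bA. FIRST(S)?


Per alternative of S: FIRST(dA) = {d}; FIRST(ε) = {ε}
FIRST(S) = {d, ε}


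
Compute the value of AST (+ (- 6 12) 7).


Evaluate inner: (- 6 12) = -6
Evaluate root: (+ -6 7) = 1
Result: 1


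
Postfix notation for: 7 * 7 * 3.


Left to right (same or higher precedence on left)
Postfix: 7 7 * 3 *


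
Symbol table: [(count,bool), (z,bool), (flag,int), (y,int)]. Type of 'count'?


Lookup 'count' → type bool


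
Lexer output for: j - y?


Scan left to right, longest-match per lexeme
Tokens: ID(j), OP(-), ID(y)


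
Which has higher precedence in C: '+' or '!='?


'+' is additive (level 9); '!=' is equality (level 6)
Higher level binds tighter
'+' has higher precedence than '!='


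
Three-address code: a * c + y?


Break into single-operator statements:
t1 = a * c
t2 = t1 + y


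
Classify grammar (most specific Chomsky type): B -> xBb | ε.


Single nonterminal LHS, but x^n b^n is not regular
Classification: Type 2 (Context-Free)


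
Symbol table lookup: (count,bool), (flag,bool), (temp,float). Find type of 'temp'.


Lookup 'temp' → type float


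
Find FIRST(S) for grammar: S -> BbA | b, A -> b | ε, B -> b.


Per alternative of S: FIRST(BbA) = {b}; FIRST(b) = {b}
FIRST(S) = {b}


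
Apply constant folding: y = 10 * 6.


10 * 6 = 60 at compile time
Optimized: y = 60


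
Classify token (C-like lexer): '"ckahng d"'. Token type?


Pattern: double-quoted sequence
Type: STRING_LITERAL


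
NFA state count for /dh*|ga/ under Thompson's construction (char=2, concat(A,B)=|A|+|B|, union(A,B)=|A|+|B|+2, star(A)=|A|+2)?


Syntax tree has 4 char leaf(s), 1 union(s), 1 star(s)
chars contribute 4×2 = 8; each union adds +2; each star adds +2
Total: 8 + 2 + 2 = 12 states


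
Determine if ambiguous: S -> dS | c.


right-linear, alternatives start with distinct terminals 'd' vs 'c': unique leftmost derivation
Unambiguous


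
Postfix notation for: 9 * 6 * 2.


Left to right (same or higher precedence on left)
Postfix: 9 6 * 2 *


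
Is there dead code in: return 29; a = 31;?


statement follows a return and is unreachable
Dead: 'a = 31'


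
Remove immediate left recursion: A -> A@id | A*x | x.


Left-recursive alternatives: A@id, A*x; non-recursive: x
Introduce A': A -> xA', A' -> @idA' | *xA' | ε


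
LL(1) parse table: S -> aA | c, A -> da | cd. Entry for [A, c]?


For [A, c]: 'c' ∈ FIRST(cd)
Entry: A -> cd


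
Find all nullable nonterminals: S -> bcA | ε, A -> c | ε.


A nonterminal is nullable iff some alternative derives ε (directly, or every symbol in it is nullable)
Nullable: {A, S}


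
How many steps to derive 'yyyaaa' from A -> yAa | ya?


Derivation: A => yAa => yyAaa => yyyaaa
Steps: 3


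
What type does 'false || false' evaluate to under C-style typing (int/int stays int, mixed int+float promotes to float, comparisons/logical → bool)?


Operand types: bool || bool
Rule: logical operators take bool operands and yield bool
Result type: bool


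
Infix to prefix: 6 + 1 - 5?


left-to-right (same/higher precedence on left): tree is (- (+ 6 1) 5)
Prefix: - + 6 1 5


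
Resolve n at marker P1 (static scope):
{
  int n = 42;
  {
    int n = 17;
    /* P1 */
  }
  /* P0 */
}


n declared in the same block as P1
n = 17


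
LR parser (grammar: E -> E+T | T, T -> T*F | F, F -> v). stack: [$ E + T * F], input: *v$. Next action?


handle 'T*F' on top
Action: reduce (T -> T*F)


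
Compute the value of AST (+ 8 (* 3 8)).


Evaluate inner: (* 3 8) = 24
Evaluate root: (+ 8 24) = 32
Result: 32


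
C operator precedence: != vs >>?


'>>' is shift (level 8); '!=' is equality (level 6)
Higher level binds tighter
'>>' has higher precedence than '!='


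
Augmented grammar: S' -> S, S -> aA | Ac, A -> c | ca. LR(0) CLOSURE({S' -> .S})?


Start: S' -> .S
For each item with dot before a nonterminal B, add B -> .γ for every B-production
Closure: [S' -> .S, S -> .aA, S -> .Ac, A -> .c, A -> .ca]


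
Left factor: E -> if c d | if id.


Common prefix: 'if'
Factored: E -> if E', E' -> c d | id


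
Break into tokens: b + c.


Scan left to right, longest-match per lexeme
Tokens: ID(b), OP(+), ID(c)


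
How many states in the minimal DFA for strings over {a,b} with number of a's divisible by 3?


Track (count of a) mod 3: states 0..2, accept at 0
Minimal DFA: 3 states


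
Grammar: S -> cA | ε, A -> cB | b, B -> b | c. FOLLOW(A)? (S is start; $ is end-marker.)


$ ∈ FOLLOW(S). For each A -> αBβ: add FIRST(β)\{ε} to FOLLOW(B); if β nullable, add FOLLOW(A).
FOLLOW(A) = {$}


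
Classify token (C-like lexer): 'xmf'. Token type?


Pattern: letter/underscore followed by alphanumerics, not a keyword
Type: IDENTIFIER


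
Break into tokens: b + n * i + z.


Scan left to right, longest-match per lexeme
Tokens: ID(b), OP(+), ID(n), OP(*), ID(i), OP(+), ID(z)


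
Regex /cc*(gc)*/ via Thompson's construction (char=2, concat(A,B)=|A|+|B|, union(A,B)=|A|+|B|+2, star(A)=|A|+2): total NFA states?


Syntax tree has 4 char leaf(s), 0 union(s), 2 star(s)
chars contribute 4×2 = 8; each union adds +2; each star adds +2
Total: 8 + 0 + 4 = 12 states


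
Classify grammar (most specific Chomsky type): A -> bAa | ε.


Single nonterminal LHS, but b^n a^n is not regular
Classification: Type 2 (Context-Free)


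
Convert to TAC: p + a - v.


Break into single-operator statements:
t1 = p + a
t2 = t1 - v


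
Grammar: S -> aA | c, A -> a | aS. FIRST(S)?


Per alternative of S: FIRST(aA) = {a}; FIRST(c) = {c}
FIRST(S) = {a, c}


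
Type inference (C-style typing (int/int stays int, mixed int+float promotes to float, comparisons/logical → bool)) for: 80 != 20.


Operand types: int != int
Rule: comparison yields bool
Result type: bool


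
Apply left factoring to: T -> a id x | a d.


Common prefix: 'a'
Factored: T -> a T', T' -> id x | d


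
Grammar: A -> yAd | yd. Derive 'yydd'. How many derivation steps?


Derivation: A => yAd => yydd
Steps: 2


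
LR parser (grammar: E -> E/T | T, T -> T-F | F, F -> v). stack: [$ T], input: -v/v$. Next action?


shift '-' to continue T -> T-F
Action: shift


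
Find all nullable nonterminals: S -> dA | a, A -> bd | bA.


A nonterminal is nullable iff some alternative derives ε (directly, or every symbol in it is nullable)
Nullable: {}


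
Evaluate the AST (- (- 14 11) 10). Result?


Evaluate inner: (- 14 11) = 3
Evaluate root: (- 3 10) = -7
Result: -7


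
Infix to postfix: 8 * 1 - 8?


Left to right (same or higher precedence on left)
Postfix: 8 1 * 8 -


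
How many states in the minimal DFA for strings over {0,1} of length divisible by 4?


Track length mod 4: states 0..3, accept at 0
Minimal DFA: 4 states


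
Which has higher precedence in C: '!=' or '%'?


'%' is multiplicative (level 10); '!=' is equality (level 6)
Higher level binds tighter
'%' has higher precedence than '!='


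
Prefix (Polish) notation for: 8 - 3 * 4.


'*' binds tighter: tree is (- 8 (* 3 4))
Prefix: - 8 * 3 4


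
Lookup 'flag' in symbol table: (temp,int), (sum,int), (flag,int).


Lookup 'flag' → type int


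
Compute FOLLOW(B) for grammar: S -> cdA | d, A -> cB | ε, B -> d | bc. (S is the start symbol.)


$ ∈ FOLLOW(S). For each A -> αBβ: add FIRST(β)\{ε} to FOLLOW(B); if β nullable, add FOLLOW(A).
FOLLOW(B) = {$}


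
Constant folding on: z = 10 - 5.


10 - 5 = 5 at compile time
Optimized: z = 5


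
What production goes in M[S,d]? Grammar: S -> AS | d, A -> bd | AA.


For [S, d]: 'd' ∈ FIRST(d)
Entry: S -> d


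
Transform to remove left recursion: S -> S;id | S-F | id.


Left-recursive alternatives: S;id, S-F; non-recursive: id
Introduce S': S -> idS', S' -> ;idS' | -FS' | ε


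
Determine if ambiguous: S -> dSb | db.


balanced d^n…b^n: each string has a unique parse
Unambiguous


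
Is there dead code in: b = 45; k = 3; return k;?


b is assigned but never read
Dead: 'b = 45'


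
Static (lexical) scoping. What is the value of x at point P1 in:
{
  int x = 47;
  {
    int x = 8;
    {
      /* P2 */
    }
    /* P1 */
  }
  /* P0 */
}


x declared in the same block as P1
x = 8


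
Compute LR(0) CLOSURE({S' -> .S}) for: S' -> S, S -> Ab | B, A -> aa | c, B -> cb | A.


Start: S' -> .S
For each item with dot before a nonterminal B, add B -> .γ for every B-production
Closure: [S' -> .S, S -> .Ab, S -> .B, A -> .aa, A -> .c, B -> .cb, B -> .A]


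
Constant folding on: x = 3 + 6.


3 + 6 = 9 at compile time
Optimized: x = 9


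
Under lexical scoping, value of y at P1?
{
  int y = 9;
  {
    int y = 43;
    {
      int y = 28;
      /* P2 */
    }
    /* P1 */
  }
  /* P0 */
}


y declared in the same block as P1
y = 43


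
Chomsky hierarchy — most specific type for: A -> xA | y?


Right-linear: every RHS is a terminal or a terminal followed by one nonterminal
Classification: Type 3 (Regular)


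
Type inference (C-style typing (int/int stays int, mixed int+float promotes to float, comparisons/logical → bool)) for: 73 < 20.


Operand types: int < int
Rule: comparison yields bool
Result type: bool


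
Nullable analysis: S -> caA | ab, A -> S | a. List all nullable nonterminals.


A nonterminal is nullable iff some alternative derives ε (directly, or every symbol in it is nullable)
Nullable: {}


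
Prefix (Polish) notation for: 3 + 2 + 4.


left-to-right (same/higher precedence on left): tree is (+ (+ 3 2) 4)
Prefix: + + 3 2 4


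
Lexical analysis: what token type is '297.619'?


Pattern: digits with a decimal point
Type: FLOAT_LITERAL


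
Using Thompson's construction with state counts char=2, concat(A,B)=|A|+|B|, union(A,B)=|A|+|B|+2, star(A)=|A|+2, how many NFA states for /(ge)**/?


Syntax tree has 2 char leaf(s), 0 union(s), 2 star(s)
chars contribute 2×2 = 4; each union adds +2; each star adds +2
Total: 4 + 0 + 4 = 8 states


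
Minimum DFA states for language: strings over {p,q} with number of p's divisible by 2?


Track (count of p) mod 2: states 0..1, accept at 0
Minimal DFA: 2 states


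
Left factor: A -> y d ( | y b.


Common prefix: 'y'
Factored: A -> y A', A' -> d ( | b


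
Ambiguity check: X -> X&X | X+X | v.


'v&v+v' has two parse trees (no precedence encoded between & and +)
Ambiguous


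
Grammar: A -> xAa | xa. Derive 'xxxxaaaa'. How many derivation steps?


Derivation: A => xAa => xxAaa => xxxAaaa => xxxxaaaa
Steps: 4


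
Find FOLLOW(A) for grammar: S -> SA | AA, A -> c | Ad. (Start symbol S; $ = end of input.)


$ ∈ FOLLOW(S). For each A -> αBβ: add FIRST(β)\{ε} to FOLLOW(B); if β nullable, add FOLLOW(A).
FOLLOW(A) = {$, c, d}


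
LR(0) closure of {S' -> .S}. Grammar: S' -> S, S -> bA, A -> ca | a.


Start: S' -> .S
For each item with dot before a nonterminal B, add B -> .γ for every B-production
Closure: [S' -> .S, S -> .bA]


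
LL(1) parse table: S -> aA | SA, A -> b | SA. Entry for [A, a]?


For [A, a]: 'a' ∈ FIRST(SA)
Entry: A -> SA


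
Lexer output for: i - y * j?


Scan left to right, longest-match per lexeme
Tokens: ID(i), OP(-), ID(y), OP(*), ID(j)


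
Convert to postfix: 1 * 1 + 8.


Left to right (same or higher precedence on left)
Postfix: 1 1 * 8 +


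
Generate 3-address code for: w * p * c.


Break into single-operator statements:
t1 = w * p
t2 = t1 * c


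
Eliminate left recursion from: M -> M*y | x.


Left-recursive alternatives: M*y; non-recursive: x
Introduce M': M -> xM', M' -> *yM' | ε


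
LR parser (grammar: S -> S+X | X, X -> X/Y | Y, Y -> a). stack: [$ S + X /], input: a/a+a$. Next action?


no handle; shift 'a'
Action: shift


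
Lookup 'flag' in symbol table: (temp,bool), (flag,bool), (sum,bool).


Lookup 'flag' → type bool


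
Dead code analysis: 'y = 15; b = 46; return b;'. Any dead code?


y is assigned but never read
Dead: 'y = 15'


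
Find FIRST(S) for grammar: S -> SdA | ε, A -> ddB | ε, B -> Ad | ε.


Per alternative of S: FIRST(SdA) = {d}; FIRST(ε) = {ε}
FIRST(S) = {d, ε}


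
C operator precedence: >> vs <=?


'>>' is shift (level 8); '<=' is relational (level 7)
Higher level binds tighter
'>>' has higher precedence than '<='


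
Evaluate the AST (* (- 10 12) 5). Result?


Evaluate inner: (- 10 12) = -2
Evaluate root: (* -2 5) = -10
Result: -10


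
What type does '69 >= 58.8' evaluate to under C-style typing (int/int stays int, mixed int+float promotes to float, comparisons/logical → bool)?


Operand types: int >= float
Rule: comparison yields bool
Result type: bool


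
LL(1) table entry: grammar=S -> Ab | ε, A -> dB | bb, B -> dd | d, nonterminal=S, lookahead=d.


For [S, d]: 'd' ∈ FIRST(Ab)
Entry: S -> Ab


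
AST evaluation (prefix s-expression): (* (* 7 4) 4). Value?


Evaluate inner: (* 7 4) = 28
Evaluate root: (* 28 4) = 112
Result: 112


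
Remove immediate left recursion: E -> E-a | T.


Left-recursive alternatives: E-a; non-recursive: T
Introduce E': E -> TE', E' -> -aE' | ε


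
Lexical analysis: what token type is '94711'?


Pattern: digits only
Type: INTEGER_LITERAL


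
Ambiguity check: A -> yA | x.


right-linear, alternatives start with distinct terminals 'y' vs 'x': unique leftmost derivation
Unambiguous


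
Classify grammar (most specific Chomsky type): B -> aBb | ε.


Single nonterminal LHS, but a^n b^n is not regular
Classification: Type 2 (Context-Free)


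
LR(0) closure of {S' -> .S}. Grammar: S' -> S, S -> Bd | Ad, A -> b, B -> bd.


Start: S' -> .S
For each item with dot before a nonterminal B, add B -> .γ for every B-production
Closure: [S' -> .S, S -> .Bd, S -> .Ad, B -> .bd, A -> .b]


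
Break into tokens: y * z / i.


Scan left to right, longest-match per lexeme
Tokens: ID(y), OP(*), ID(z), OP(/), ID(i)


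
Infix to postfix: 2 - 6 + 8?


Left to right (same or higher precedence on left)
Postfix: 2 6 - 8 +


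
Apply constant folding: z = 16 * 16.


16 * 16 = 256 at compile time
Optimized: z = 256


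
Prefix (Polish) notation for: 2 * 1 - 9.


left-to-right (same/higher precedence on left): tree is (- (* 2 1) 9)
Prefix: - * 2 1 9


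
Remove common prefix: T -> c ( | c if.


Common prefix: 'c'
Factored: T -> c T', T' -> ( | if


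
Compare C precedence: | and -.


'-' is additive (level 9); '|' is bitwise OR (level 3)
Higher level binds tighter
'-' has higher precedence than '|'


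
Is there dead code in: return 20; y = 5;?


statement follows a return and is unreachable
Dead: 'y = 5'


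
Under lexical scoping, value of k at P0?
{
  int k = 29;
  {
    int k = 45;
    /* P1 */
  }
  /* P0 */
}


k declared in the same block as P0
k = 29


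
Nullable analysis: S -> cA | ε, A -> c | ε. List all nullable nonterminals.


A nonterminal is nullable iff some alternative derives ε (directly, or every symbol in it is nullable)
Nullable: {A, S}


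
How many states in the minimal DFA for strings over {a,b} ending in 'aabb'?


Track the longest suffix of input matching a prefix of 'aabb': 5 classes (prefixes of length 0..4)
Minimal DFA: 5 states


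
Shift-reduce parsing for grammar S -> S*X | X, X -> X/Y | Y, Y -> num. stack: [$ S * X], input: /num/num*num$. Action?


'/' can extend X; shift to build X -> X/Y
Action: shift


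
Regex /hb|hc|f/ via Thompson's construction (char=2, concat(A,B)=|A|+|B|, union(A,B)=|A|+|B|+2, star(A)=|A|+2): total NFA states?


Syntax tree has 5 char leaf(s), 2 union(s), 0 star(s)
chars contribute 5×2 = 10; each union adds +2; each star adds +2
Total: 10 + 4 + 0 = 14 states


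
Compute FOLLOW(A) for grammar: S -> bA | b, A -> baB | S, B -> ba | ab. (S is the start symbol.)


$ ∈ FOLLOW(S). For each A -> αBβ: add FIRST(β)\{ε} to FOLLOW(B); if β nullable, add FOLLOW(A).
FOLLOW(A) = {$}


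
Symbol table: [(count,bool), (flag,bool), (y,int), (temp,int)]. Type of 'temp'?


Lookup 'temp' → type int


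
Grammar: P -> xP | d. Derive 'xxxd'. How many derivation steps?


Derivation: P => xP => xxP => xxxP => xxxd
Steps: 4


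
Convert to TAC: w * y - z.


Break into single-operator statements:
t1 = w * y
t2 = t1 - z


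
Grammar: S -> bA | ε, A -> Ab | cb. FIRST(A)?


Per alternative of A: FIRST(Ab) = {c}; FIRST(cb) = {c}
FIRST(A) = {c}


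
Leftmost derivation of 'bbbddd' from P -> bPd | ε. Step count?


Derivation: P => bPd => bbPdd => bbbPddd => bbbddd
Steps: 4


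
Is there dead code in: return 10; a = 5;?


statement follows a return and is unreachable
Dead: 'a = 5'


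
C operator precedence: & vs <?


'<' is relational (level 7); '&' is bitwise AND (level 5)
Higher level binds tighter
'<' has higher precedence than '&'


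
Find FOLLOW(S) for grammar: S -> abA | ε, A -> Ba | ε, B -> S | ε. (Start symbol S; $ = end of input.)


$ ∈ FOLLOW(S). For each A -> αBβ: add FIRST(β)\{ε} to FOLLOW(B); if β nullable, add FOLLOW(A).
FOLLOW(S) = {$, a}


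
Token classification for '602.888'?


Pattern: digits with a decimal point
Type: FLOAT_LITERAL


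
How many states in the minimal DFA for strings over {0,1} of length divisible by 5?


Track length mod 5: states 0..4, accept at 0
Minimal DFA: 5 states


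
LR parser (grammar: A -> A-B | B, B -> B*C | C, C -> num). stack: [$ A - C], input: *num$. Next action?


'C' (not preceded by B*) is the handle for B -> C
Action: reduce (B -> C)


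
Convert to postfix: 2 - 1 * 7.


* has higher precedence, evaluate 1*7 first
Postfix: 2 1 7 * -


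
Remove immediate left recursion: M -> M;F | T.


Left-recursive alternatives: M;F; non-recursive: T
Introduce M': M -> TM', M' -> ;FM' | ε


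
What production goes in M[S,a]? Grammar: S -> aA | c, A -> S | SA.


For [S, a]: 'a' ∈ FIRST(aA)
Entry: S -> aA


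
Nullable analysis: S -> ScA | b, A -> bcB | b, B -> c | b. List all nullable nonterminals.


A nonterminal is nullable iff some alternative derives ε (directly, or every symbol in it is nullable)
Nullable: {}


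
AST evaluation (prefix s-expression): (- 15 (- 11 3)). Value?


Evaluate inner: (- 11 3) = 8
Evaluate root: (- 15 8) = 7
Result: 7


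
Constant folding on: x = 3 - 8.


3 - 8 = -5 at compile time
Optimized: x = -5


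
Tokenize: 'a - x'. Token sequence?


Scan left to right, longest-match per lexeme
Tokens: ID(a), OP(-), ID(x)


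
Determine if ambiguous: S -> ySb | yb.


balanced y^n…b^n: each string has a unique parse
Unambiguous


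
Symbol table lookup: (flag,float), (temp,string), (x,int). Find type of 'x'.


Lookup 'x' → type int


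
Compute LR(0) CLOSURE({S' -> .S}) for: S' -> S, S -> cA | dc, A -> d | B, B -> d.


Start: S' -> .S
For each item with dot before a nonterminal B, add B -> .γ for every B-production
Closure: [S' -> .S, S -> .cA, S -> .dc]


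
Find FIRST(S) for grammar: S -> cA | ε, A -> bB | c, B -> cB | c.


Per alternative of S: FIRST(cA) = {c}; FIRST(ε) = {ε}
FIRST(S) = {c, ε}


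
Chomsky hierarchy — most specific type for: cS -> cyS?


LHS has context (more than one symbol) and |LHS| ≤ |RHS|
Classification: Type 1 (Context-Sensitive)


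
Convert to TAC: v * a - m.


Break into single-operator statements:
t1 = v * a
t2 = t1 - m


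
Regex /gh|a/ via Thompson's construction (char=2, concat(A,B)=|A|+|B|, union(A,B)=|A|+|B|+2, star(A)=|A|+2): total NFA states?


Syntax tree has 3 char leaf(s), 1 union(s), 0 star(s)
chars contribute 3×2 = 6; each union adds +2; each star adds +2
Total: 6 + 2 + 0 = 8 states


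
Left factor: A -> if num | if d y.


Common prefix: 'if'
Factored: A -> if A', A' -> num | d y


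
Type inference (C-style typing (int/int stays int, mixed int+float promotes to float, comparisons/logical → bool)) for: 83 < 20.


Operand types: int < int
Rule: comparison yields bool
Result type: bool


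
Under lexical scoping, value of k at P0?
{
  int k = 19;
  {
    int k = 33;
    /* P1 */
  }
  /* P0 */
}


k declared in the same block as P0
k = 19


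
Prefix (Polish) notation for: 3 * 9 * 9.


left-to-right (same/higher precedence on left): tree is (* (* 3 9) 9)
Prefix: * * 3 9 9


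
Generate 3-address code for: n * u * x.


Break into single-operator statements:
t1 = n * u
t2 = t1 * x


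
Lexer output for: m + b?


Scan left to right, longest-match per lexeme
Tokens: ID(m), OP(+), ID(b)


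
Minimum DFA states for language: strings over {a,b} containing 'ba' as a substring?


KMP-style automaton: 2 progress states + 1 absorbing accept = 3
Minimal DFA: 3 states


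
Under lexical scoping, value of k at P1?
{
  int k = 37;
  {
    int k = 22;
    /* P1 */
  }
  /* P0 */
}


k declared in the same block as P1
k = 22


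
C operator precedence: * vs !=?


'*' is multiplicative (level 10); '!=' is equality (level 6)
Higher level binds tighter
'*' has higher precedence than '!='


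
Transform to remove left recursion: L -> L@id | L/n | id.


Left-recursive alternatives: L@id, L/n; non-recursive: id
Introduce L': L -> idL', L' -> @idL' | /nL' | ε


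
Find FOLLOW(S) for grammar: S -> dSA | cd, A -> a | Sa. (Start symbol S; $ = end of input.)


$ ∈ FOLLOW(S). For each A -> αBβ: add FIRST(β)\{ε} to FOLLOW(B); if β nullable, add FOLLOW(A).
FOLLOW(S) = {$, a, c, d}


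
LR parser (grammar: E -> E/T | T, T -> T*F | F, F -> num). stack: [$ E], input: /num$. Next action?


shift '/' to continue E -> E/T
Action: shift


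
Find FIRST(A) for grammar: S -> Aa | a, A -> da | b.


Per alternative of A: FIRST(da) = {d}; FIRST(b) = {b}
FIRST(A) = {b, d}


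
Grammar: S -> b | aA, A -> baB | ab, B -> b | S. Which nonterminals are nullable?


A nonterminal is nullable iff some alternative derives ε (directly, or every symbol in it is nullable)
Nullable: {}


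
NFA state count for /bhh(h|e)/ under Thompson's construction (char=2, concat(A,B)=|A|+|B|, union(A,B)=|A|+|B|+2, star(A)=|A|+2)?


Syntax tree has 5 char leaf(s), 1 union(s), 0 star(s)
chars contribute 5×2 = 10; each union adds +2; each star adds +2
Total: 10 + 2 + 0 = 12 states
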